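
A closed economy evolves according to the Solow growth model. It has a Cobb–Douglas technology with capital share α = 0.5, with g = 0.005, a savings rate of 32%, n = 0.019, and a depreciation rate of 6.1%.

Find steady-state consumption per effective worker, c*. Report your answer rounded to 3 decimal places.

Steady state requires s·f(k) = (n + g + δ)·k, i.e. s·k^α = (n + g + δ)·k.
Rearranging, k^(1−α) = s / (n + g + δ).
k^0.5 = 0.32 / (0.019 + 0.005 + 0.061) = 0.32 / 0.085 = 3.7647
k* = 3.7647^(1/0.5) ≈ 14.1730
y* = (k*)^α = 14.1730^0.5 ≈ 3.7647
c* = (1 − s)·y* = (1 − 0.32) × 3.7647 ≈ 2.5600

c* = 2.560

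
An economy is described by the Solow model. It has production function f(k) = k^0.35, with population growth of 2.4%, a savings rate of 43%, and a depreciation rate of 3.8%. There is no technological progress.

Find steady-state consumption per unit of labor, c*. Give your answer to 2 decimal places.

At the steady state, Δk = 0, so s·k^α = (n + δ)·k.
Rearranging, k^(1−α) = s / (n + δ).
k^0.65 = 0.43 / (0.024 + 0.038) = 0.43 / 0.062 = 6.9355
k* = 6.9355^(1/0.65) ≈ 19.6773
y* = (k*)^α = 19.6773^0.35 ≈ 2.8372
c* = (1 − s)·y* = (1 − 0.43) × 2.8372 ≈ 1.6172

c* ≈ 1.62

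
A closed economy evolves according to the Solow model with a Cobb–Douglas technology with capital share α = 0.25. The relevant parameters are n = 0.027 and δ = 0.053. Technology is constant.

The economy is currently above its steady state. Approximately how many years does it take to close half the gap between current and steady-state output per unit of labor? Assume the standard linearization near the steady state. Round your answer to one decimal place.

Near the steady state the convergence rate is λ = (1 − α)(n + δ).
λ = (1 − 0.25) × 0.080 = 0.75 × 0.080 = 0.0600
Half-life = ln 2 / λ = 0.6931 / 0.0600 ≈ 11.55 years

t_½ ≈ 11.6 years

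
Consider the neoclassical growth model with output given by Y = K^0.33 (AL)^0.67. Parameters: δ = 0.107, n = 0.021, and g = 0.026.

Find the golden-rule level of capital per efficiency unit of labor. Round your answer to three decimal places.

k_gold ≈ 3.119

The golden rule sets f'(k) = n + g + δ, i.e. α·k^(α−1) = n + g + δ.
So k^(1−α) = α / (n + g + δ) = 0.33 / 0.154 = 2.1429.
k_gold = 2.1429^(1/0.67) ≈ 3.1191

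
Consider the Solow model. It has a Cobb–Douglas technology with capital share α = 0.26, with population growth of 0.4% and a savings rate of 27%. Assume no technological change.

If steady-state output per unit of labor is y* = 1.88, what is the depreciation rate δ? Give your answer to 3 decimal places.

δ ≈ 0.041

In steady state, investment equals break-even investment: s·k^α = (n + δ)·k.
Since y* = [s/(n + δ)]^(α/(1−α)), we have s/(n + δ) = (y*)^((1−α)/α) = 1.88^2.8462 = 6.0299.
Therefore n + δ = s / 6.0299 = 0.27 / 6.0299 = 0.0448, so δ = 0.0448 − 0.004 = 0.0408.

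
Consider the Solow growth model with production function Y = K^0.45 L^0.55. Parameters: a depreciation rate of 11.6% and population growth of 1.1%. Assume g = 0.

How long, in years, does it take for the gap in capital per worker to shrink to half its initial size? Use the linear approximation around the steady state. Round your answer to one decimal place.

Near the steady state the convergence rate is λ = (1 − α)(n + δ).
λ = (1 − 0.45) × 0.127 = 0.55 × 0.127 = 0.06985
Half-life = ln 2 / λ = 0.6931 / 0.06985 ≈ 9.92 years

half-life ≈ 9.9 years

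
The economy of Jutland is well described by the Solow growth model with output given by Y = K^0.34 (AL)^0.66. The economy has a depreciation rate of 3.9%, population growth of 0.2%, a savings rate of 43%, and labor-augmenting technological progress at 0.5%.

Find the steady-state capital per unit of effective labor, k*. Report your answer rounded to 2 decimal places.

k* ≈ 29.56

In steady state, investment equals break-even investment: s·k^α = (n + g + δ)·k.
Dividing both sides by k: k^(1−α) = s / (n + g + δ).
k^0.66 = 0.43 / (0.002 + 0.005 + 0.039) = 0.43 / 0.046 = 9.3478
k* = 9.3478^(1/0.66) ≈ 29.5646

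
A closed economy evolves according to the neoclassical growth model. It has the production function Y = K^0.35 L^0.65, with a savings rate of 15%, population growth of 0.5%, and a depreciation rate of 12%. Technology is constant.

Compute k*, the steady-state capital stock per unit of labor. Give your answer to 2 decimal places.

k* ≈ 1.32

Steady state requires s·f(k) = (n + δ)·k, i.e. s·k^α = (n + δ)·k.
Dividing both sides by k: k^(1−α) = s / (n + δ).
k^0.65 = 0.15 / (0.005 + 0.120) = 0.15 / 0.125 = 1.2000
k* = 1.2000^(1/0.65) ≈ 1.3238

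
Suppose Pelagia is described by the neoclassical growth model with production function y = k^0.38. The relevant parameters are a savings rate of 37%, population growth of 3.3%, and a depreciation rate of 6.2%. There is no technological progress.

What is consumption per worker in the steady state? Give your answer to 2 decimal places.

c* ≈ 1.45

At the steady state, Δk = 0, so s·k^α = (n + δ)·k.
Rearranging, k^(1−α) = s / (n + δ).
k^0.62 = 0.37 / (0.033 + 0.062) = 0.37 / 0.095 = 3.8947
k* = 3.8947^(1/0.62) ≈ 8.9614
y* = (k*)^α = 8.9614^0.38 ≈ 2.3009
c* = (1 − s)·y* = (1 − 0.37) × 2.3009 ≈ 1.4496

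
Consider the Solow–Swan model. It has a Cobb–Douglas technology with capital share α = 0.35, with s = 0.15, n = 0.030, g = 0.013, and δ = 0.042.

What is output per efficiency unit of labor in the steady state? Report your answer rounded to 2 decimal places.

y* ≈ 1.36

In steady state, investment equals break-even investment: s·k^α = (n + g + δ)·k.
Rearranging, k^(1−α) = s / (n + g + δ).
k^0.65 = 0.15 / (0.030 + 0.013 + 0.042) = 0.15 / 0.085 = 1.7647
k* = 1.7647^(1/0.65) ≈ 2.3960
y* = (k*)^α = 2.3960^0.35 ≈ 1.3578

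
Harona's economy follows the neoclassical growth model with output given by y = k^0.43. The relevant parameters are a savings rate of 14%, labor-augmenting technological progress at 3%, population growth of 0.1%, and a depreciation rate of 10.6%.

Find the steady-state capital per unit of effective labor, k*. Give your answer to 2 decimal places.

k* = 1.04

At the steady state, Δk = 0, so s·k^α = (n + g + δ)·k.
Rearranging, k^(1−α) = s / (n + g + δ).
k^0.57 = 0.14 / (0.001 + 0.030 + 0.106) = 0.14 / 0.137 = 1.0219
k* = 1.0219^(1/0.57) ≈ 1.0387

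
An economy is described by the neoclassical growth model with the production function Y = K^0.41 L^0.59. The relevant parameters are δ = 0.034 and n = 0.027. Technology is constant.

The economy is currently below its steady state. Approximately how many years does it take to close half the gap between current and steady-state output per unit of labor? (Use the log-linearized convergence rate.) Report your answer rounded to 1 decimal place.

about 19.3 years

Near the steady state the convergence rate is λ = (1 − α)(n + δ).
λ = (1 − 0.41) × 0.061 = 0.59 × 0.061 = 0.03599
Half-life = ln 2 / λ = 0.6931 / 0.03599 ≈ 19.26 years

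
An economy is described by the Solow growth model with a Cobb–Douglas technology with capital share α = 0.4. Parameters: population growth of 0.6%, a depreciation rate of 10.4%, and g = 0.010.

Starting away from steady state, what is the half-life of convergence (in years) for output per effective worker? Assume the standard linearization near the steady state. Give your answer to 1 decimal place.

t_½ ≈ 9.6 years

Near the steady state the convergence rate is λ = (1 − α)(n + g + δ).
λ = (1 − 0.4) × 0.120 = 0.6 × 0.120 = 0.0720
Half-life = ln 2 / λ = 0.6931 / 0.0720 ≈ 9.63 years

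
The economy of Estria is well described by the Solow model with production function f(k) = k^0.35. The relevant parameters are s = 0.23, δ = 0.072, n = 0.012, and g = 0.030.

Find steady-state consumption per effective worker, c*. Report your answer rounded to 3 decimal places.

In steady state, investment equals break-even investment: s·k^α = (n + g + δ)·k.
Rearranging, k^(1−α) = s / (n + g + δ).
k^0.65 = 0.23 / (0.012 + 0.030 + 0.072) = 0.23 / 0.114 = 2.0175
k* = 2.0175^(1/0.65) ≈ 2.9440
y* = (k*)^α = 2.9440^0.35 ≈ 1.4592
c* = (1 − s)·y* = (1 − 0.23) × 1.4592 ≈ 1.1236

c* = 1.124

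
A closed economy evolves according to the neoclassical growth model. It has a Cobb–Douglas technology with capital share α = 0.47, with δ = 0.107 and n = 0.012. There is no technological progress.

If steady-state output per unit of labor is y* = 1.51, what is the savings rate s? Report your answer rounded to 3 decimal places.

s ≈ 0.189

In steady state, investment equals break-even investment: s·k^α = (n + δ)·k.
Since y* = [s/(n + δ)]^(α/(1−α)), we have s/(n + δ) = (y*)^((1−α)/α) = 1.51^1.1277 = 1.5916.
Therefore s = 1.5916 × (n + δ) = 1.5916 × 0.119 = 0.1894.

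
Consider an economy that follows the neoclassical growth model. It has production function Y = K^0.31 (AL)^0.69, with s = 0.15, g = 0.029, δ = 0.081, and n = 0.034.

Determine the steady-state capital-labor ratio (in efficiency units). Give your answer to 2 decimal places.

k* ≈ 1.06

In steady state, investment equals break-even investment: s·k^α = (n + g + δ)·k.
Dividing both sides by k: k^(1−α) = s / (n + g + δ).
k^0.69 = 0.15 / (0.034 + 0.029 + 0.081) = 0.15 / 0.144 = 1.0417
k* = 1.0417^(1/0.69) ≈ 1.0610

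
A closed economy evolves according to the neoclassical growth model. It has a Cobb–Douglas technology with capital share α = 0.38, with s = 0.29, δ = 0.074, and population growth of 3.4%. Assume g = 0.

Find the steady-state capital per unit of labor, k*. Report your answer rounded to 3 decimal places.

At the steady state, Δk = 0, so s·k^α = (n + δ)·k.
Rearranging, k^(1−α) = s / (n + δ).
k^0.62 = 0.29 / (0.034 + 0.074) = 0.29 / 0.108 = 2.6852
k* = 2.6852^(1/0.62) ≈ 4.9192

k* ≈ 4.919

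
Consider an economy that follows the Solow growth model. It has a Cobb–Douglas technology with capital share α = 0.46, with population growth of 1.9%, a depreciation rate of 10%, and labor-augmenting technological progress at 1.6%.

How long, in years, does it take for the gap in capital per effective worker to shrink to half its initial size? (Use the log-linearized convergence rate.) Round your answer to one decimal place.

t_½ ≈ 9.5 years

Near the steady state the convergence rate is λ = (1 − α)(n + g + δ).
λ = (1 − 0.46) × 0.135 = 0.54 × 0.135 = 0.0729
Half-life = ln 2 / λ = 0.6931 / 0.0729 ≈ 9.51 years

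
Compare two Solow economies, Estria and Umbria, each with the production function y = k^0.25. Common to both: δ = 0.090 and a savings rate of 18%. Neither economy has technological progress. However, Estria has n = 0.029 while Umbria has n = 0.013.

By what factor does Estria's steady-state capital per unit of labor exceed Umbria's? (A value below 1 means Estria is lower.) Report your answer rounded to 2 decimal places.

Steady-state k* = [s/(n + δ)]^(1/(1−α)), so the ratio is [ (s_E/(n + δ)_E) / (s_U/(n + δ)_U) ]^1.3333.
s_E/(n + δ)_E = 0.18/0.119 = 1.5126; s_U/(n + δ)_U = 0.18/0.103 = 1.7476.
Ratio = (1.5126/1.7476)^1.3333 = 0.8655^1.3333 ≈ 0.8248

ratio ≈ 0.82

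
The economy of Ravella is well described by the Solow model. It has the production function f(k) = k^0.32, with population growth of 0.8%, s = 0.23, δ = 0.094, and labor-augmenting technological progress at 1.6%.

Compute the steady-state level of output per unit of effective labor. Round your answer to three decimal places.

y* = 1.369

Steady state requires s·f(k) = (n + g + δ)·k, i.e. s·k^α = (n + g + δ)·k.
Dividing both sides by k: k^(1−α) = s / (n + g + δ).
k^0.68 = 0.23 / (0.008 + 0.016 + 0.094) = 0.23 / 0.118 = 1.9492
k* = 1.9492^(1/0.68) ≈ 2.6685
y* = (k*)^α = 2.6685^0.32 ≈ 1.3690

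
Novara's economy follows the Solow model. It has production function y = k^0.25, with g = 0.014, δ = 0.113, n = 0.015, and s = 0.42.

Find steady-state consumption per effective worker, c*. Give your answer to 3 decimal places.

In steady state, investment equals break-even investment: s·k^α = (n + g + δ)·k.
Dividing both sides by k: k^(1−α) = s / (n + g + δ).
k^0.75 = 0.42 / (0.015 + 0.014 + 0.113) = 0.42 / 0.142 = 2.9577
k* = 2.9577^(1/0.75) ≈ 4.2456
y* = (k*)^α = 4.2456^0.25 ≈ 1.4354
c* = (1 − s)·y* = (1 − 0.42) × 1.4354 ≈ 0.8325

c* = 0.833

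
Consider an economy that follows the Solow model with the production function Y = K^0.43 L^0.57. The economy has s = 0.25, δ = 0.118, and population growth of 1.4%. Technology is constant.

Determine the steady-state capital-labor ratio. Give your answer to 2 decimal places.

k* = 3.07

In steady state, investment equals break-even investment: s·k^α = (n + δ)·k.
Rearranging, k^(1−α) = s / (n + δ).
k^0.57 = 0.25 / (0.014 + 0.118) = 0.25 / 0.132 = 1.8939
k* = 1.8939^(1/0.57) ≈ 3.0661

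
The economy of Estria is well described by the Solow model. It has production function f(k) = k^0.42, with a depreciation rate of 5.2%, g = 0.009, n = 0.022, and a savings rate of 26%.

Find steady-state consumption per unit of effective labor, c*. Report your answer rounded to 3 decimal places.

Steady state requires s·f(k) = (n + g + δ)·k, i.e. s·k^α = (n + g + δ)·k.
Rearranging, k^(1−α) = s / (n + g + δ).
k^0.58 = 0.26 / (0.022 + 0.009 + 0.052) = 0.26 / 0.083 = 3.1325
k* = 3.1325^(1/0.58) ≈ 7.1612
y* = (k*)^α = 7.1612^0.42 ≈ 2.2861
c* = (1 − s)·y* = (1 − 0.26) × 2.2861 ≈ 1.6917

c* = 1.692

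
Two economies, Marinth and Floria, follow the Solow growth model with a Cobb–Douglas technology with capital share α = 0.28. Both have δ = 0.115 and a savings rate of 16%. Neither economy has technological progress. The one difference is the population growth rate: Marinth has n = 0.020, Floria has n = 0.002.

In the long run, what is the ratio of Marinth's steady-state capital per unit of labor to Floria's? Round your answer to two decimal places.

k*_M / k*_F ≈ 0.82

Steady-state k* = [s/(n + δ)]^(1/(1−α)), so the ratio is [ (s_M/(n + δ)_M) / (s_F/(n + δ)_F) ]^1.3889.
s_M/(n + δ)_M = 0.16/0.135 = 1.1852; s_F/(n + δ)_F = 0.16/0.117 = 1.3675.
Ratio = (1.1852/1.3675)^1.3889 = 0.8667^1.3889 ≈ 0.8198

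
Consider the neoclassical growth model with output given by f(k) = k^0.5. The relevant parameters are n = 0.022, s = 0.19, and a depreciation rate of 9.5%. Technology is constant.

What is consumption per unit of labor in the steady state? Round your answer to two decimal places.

Steady state requires s·f(k) = (n + δ)·k, i.e. s·k^α = (n + δ)·k.
Rearranging, k^(1−α) = s / (n + δ).
k^0.5 = 0.19 / (0.022 + 0.095) = 0.19 / 0.117 = 1.6239
k* = 1.6239^(1/0.5) ≈ 2.6371
y* = (k*)^α = 2.6371^0.5 ≈ 1.6239
c* = (1 − s)·y* = (1 − 0.19) × 1.6239 ≈ 1.3154

c* = 1.32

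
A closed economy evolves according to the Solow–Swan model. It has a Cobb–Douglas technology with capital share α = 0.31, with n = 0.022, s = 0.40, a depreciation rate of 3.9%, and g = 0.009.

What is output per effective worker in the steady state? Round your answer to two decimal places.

y* = 2.19

In steady state, investment equals break-even investment: s·k^α = (n + g + δ)·k.
Dividing both sides by k: k^(1−α) = s / (n + g + δ).
k^0.69 = 0.40 / (0.022 + 0.009 + 0.039) = 0.40 / 0.070 = 5.7143
k* = 5.7143^(1/0.69) ≈ 12.5040
y* = (k*)^α = 12.5040^0.31 ≈ 2.1882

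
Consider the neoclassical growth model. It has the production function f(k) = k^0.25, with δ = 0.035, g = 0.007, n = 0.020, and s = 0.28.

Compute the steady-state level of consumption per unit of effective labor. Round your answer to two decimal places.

c* ≈ 1.19

At the steady state, Δk = 0, so s·k^α = (n + g + δ)·k.
Dividing both sides by k: k^(1−α) = s / (n + g + δ).
k^0.75 = 0.28 / (0.020 + 0.007 + 0.035) = 0.28 / 0.062 = 4.5161
k* = 4.5161^(1/0.75) ≈ 7.4648
y* = (k*)^α = 7.4648^0.25 ≈ 1.6529
c* = (1 − s)·y* = (1 − 0.28) × 1.6529 ≈ 1.1901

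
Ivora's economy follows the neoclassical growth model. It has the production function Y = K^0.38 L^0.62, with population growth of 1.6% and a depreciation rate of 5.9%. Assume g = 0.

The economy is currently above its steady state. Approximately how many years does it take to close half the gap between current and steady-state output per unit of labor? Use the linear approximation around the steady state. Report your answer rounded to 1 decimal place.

t_½ ≈ 14.9 years

Near the steady state the convergence rate is λ = (1 − α)(n + δ).
λ = (1 − 0.38) × 0.075 = 0.62 × 0.075 = 0.0465
Half-life = ln 2 / λ = 0.6931 / 0.0465 ≈ 14.91 years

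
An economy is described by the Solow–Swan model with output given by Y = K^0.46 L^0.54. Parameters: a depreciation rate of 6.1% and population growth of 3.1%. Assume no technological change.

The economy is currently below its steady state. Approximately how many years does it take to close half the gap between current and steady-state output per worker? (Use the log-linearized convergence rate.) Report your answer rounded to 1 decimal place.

Near the steady state the convergence rate is λ = (1 − α)(n + δ).
λ = (1 − 0.46) × 0.092 = 0.54 × 0.092 = 0.04968
Half-life = ln 2 / λ = 0.6931 / 0.04968 ≈ 13.95 years

t_½ ≈ 14.0 years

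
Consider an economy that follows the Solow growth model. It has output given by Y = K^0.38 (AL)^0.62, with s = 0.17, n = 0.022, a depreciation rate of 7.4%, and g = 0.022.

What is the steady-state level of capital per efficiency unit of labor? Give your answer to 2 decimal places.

k* ≈ 1.80

At the steady state, Δk = 0, so s·k^α = (n + g + δ)·k.
Rearranging, k^(1−α) = s / (n + g + δ).
k^0.62 = 0.17 / (0.022 + 0.022 + 0.074) = 0.17 / 0.118 = 1.4407
k* = 1.4407^(1/0.62) ≈ 1.8020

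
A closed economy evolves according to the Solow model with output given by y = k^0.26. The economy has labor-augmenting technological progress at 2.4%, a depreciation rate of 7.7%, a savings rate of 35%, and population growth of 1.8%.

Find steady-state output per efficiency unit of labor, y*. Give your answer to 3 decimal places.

At the steady state, Δk = 0, so s·k^α = (n + g + δ)·k.
Dividing both sides by k: k^(1−α) = s / (n + g + δ).
k^0.74 = 0.35 / (0.018 + 0.024 + 0.077) = 0.35 / 0.119 = 2.9412
k* = 2.9412^(1/0.74) ≈ 4.2968
y* = (k*)^α = 4.2968^0.26 ≈ 1.4609

y* ≈ 1.461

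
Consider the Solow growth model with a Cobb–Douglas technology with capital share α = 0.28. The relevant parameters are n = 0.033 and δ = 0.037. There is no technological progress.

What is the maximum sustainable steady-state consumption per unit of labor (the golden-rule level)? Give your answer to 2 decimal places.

At the golden rule, f'(k) = n + δ, so α·k^(α−1) = n + δ and k_gold = (α/(n + δ))^(1/(1−α)).
k_gold = (0.28/0.070)^(1/0.72) = 4.0000^1.3889 ≈ 6.8581
c_gold = f(k_gold) − (n + δ)·k_gold = 1.7145 − 0.070×6.8581 ≈ 1.2344

c_gold ≈ 1.23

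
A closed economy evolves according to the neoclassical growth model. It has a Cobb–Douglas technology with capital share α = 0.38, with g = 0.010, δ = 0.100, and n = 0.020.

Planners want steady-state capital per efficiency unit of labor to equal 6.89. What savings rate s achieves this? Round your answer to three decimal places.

s ≈ 0.430

At the steady state, Δk = 0, so s·k^α = (n + g + δ)·k.
So s / (n + g + δ) = (k*)^(1−α) = 6.89^0.62 = 3.3090.
Therefore s = 3.3090 × (n + g + δ) = 3.3090 × 0.130 = 0.4302.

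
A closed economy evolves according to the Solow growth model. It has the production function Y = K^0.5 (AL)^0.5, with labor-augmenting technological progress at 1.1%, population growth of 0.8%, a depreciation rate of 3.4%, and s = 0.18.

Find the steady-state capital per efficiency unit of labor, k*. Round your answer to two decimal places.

Steady state requires s·f(k) = (n + g + δ)·k, i.e. s·k^α = (n + g + δ)·k.
Dividing both sides by k: k^(1−α) = s / (n + g + δ).
k^0.5 = 0.18 / (0.008 + 0.011 + 0.034) = 0.18 / 0.053 = 3.3962
k* = 3.3962^(1/0.5) ≈ 11.5342

k* = 11.53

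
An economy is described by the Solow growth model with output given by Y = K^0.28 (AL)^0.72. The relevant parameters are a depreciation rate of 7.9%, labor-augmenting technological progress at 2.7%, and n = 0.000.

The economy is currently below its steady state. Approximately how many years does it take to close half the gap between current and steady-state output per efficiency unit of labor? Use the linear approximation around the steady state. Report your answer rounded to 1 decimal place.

Near the steady state the convergence rate is λ = (1 − α)(n + g + δ).
λ = (1 − 0.28) × 0.106 = 0.72 × 0.106 = 0.07632
Half-life = ln 2 / λ = 0.6931 / 0.07632 ≈ 9.08 years

about 9.1 years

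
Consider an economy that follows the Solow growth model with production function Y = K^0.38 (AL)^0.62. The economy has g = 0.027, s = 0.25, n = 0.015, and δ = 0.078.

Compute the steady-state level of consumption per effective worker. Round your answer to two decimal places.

In steady state, investment equals break-even investment: s·k^α = (n + g + δ)·k.
Rearranging, k^(1−α) = s / (n + g + δ).
k^0.62 = 0.25 / (0.015 + 0.027 + 0.078) = 0.25 / 0.120 = 2.0833
k* = 2.0833^(1/0.62) ≈ 3.2667
y* = (k*)^α = 3.2667^0.38 ≈ 1.5681
c* = (1 − s)·y* = (1 − 0.25) × 1.5681 ≈ 1.1761

c* ≈ 1.18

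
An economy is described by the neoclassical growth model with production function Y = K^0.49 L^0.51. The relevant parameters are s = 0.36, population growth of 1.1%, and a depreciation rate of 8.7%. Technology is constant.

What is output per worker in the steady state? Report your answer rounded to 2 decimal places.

y* = 3.49

In steady state, investment equals break-even investment: s·k^α = (n + δ)·k.
Rearranging, k^(1−α) = s / (n + δ).
k^0.51 = 0.36 / (0.011 + 0.087) = 0.36 / 0.098 = 3.6735
k* = 3.6735^(1/0.51) ≈ 12.8233
y* = (k*)^α = 12.8233^0.49 ≈ 3.4908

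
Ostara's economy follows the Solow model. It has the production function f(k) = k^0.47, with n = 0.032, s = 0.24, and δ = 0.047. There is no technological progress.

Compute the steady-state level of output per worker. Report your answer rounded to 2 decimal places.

y* = 2.68

At the steady state, Δk = 0, so s·k^α = (n + δ)·k.
Dividing both sides by k: k^(1−α) = s / (n + δ).
k^0.53 = 0.24 / (0.032 + 0.047) = 0.24 / 0.079 = 3.0380
k* = 3.0380^(1/0.53) ≈ 8.1385
y* = (k*)^α = 8.1385^0.47 ≈ 2.6789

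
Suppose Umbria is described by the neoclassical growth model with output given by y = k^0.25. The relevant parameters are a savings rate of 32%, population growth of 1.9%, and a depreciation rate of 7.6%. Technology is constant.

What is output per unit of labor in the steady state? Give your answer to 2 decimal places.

At the steady state, Δk = 0, so s·k^α = (n + δ)·k.
Rearranging, k^(1−α) = s / (n + δ).
k^0.75 = 0.32 / (0.019 + 0.076) = 0.32 / 0.095 = 3.3684
k* = 3.3684^(1/0.75) ≈ 5.0493
y* = (k*)^α = 5.0493^0.25 ≈ 1.4990

y* ≈ 1.50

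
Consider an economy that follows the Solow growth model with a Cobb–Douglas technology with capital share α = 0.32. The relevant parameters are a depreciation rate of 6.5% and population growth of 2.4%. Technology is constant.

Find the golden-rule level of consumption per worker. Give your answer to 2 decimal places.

At the golden rule, f'(k) = n + δ, so α·k^(α−1) = n + δ and k_gold = (α/(n + δ))^(1/(1−α)).
k_gold = (0.32/0.089)^(1/0.68) = 3.5955^1.4706 ≈ 6.5660
c_gold = f(k_gold) − (n + δ)·k_gold = 1.8261 − 0.089×6.5660 ≈ 1.2417

c_gold ≈ 1.24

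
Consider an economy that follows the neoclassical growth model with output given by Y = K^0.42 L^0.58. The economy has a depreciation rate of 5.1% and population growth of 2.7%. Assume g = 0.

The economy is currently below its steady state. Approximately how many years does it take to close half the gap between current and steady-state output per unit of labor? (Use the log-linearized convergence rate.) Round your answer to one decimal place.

half-life ≈ 15.3 years

Near the steady state the convergence rate is λ = (1 − α)(n + δ).
λ = (1 − 0.42) × 0.078 = 0.58 × 0.078 = 0.04524
Half-life = ln 2 / λ = 0.6931 / 0.04524 ≈ 15.32 years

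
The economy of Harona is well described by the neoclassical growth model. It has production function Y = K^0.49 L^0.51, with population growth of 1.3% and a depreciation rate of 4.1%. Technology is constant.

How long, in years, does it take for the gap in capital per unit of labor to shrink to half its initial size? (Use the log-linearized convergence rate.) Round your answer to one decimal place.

about 25.2 years

Near the steady state the convergence rate is λ = (1 − α)(n + δ).
λ = (1 − 0.49) × 0.054 = 0.51 × 0.054 = 0.02754
Half-life = ln 2 / λ = 0.6931 / 0.02754 ≈ 25.17 years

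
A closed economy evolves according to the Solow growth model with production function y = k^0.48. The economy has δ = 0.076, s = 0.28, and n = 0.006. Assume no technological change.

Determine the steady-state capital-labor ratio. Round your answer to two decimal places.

k* ≈ 10.61

Steady state requires s·f(k) = (n + δ)·k, i.e. s·k^α = (n + δ)·k.
Dividing both sides by k: k^(1−α) = s / (n + δ).
k^0.52 = 0.28 / (0.006 + 0.076) = 0.28 / 0.082 = 3.4146
k* = 3.4146^(1/0.52) ≈ 10.6085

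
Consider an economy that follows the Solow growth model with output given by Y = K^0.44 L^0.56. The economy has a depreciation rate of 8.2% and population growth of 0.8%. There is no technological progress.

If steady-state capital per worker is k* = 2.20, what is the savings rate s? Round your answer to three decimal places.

s ≈ 0.140

Steady state requires s·f(k) = (n + δ)·k, i.e. s·k^α = (n + δ)·k.
So s / (n + δ) = (k*)^(1−α) = 2.20^0.56 = 1.5551.
Therefore s = 1.5551 × (n + δ) = 1.5551 × 0.090 = 0.1400.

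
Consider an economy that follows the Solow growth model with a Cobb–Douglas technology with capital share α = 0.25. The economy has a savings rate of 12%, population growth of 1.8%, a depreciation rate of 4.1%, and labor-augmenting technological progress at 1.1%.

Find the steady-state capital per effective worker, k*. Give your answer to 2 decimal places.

k* = 2.05

At the steady state, Δk = 0, so s·k^α = (n + g + δ)·k.
Rearranging, k^(1−α) = s / (n + g + δ).
k^0.75 = 0.12 / (0.018 + 0.011 + 0.041) = 0.12 / 0.070 = 1.7143
k* = 1.7143^(1/0.75) ≈ 2.0517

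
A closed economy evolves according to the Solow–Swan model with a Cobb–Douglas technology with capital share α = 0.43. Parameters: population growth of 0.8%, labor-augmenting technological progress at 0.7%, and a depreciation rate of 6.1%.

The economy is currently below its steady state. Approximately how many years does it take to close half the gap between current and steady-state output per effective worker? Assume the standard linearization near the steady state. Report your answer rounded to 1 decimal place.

Near the steady state the convergence rate is λ = (1 − α)(n + g + δ).
λ = (1 − 0.43) × 0.076 = 0.57 × 0.076 = 0.04332
Half-life = ln 2 / λ = 0.6931 / 0.04332 ≈ 16.00 years

t_½ ≈ 16.0 years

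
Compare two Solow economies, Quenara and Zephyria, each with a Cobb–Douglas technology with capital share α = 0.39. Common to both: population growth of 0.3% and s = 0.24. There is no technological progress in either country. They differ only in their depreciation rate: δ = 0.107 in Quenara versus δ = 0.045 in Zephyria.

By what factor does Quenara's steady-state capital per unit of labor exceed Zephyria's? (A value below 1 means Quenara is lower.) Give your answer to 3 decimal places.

ratio ≈ 0.257

Steady-state k* = [s/(n + δ)]^(1/(1−α)), so the ratio is [ (s_Q/(n + δ)_Q) / (s_Z/(n + δ)_Z) ]^1.6393.
s_Q/(n + δ)_Q = 0.24/0.110 = 2.1818; s_Z/(n + δ)_Z = 0.24/0.048 = 5.0000.
Ratio = (2.1818/5.0000)^1.6393 = 0.4364^1.6393 ≈ 0.2568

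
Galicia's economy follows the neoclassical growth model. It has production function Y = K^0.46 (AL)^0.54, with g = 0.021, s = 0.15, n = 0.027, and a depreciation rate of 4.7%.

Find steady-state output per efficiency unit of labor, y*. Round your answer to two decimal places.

y* ≈ 1.48

Steady state requires s·f(k) = (n + g + δ)·k, i.e. s·k^α = (n + g + δ)·k.
Dividing both sides by k: k^(1−α) = s / (n + g + δ).
k^0.54 = 0.15 / (0.027 + 0.021 + 0.047) = 0.15 / 0.095 = 1.5789
k* = 1.5789^(1/0.54) ≈ 2.3298
y* = (k*)^α = 2.3298^0.46 ≈ 1.4756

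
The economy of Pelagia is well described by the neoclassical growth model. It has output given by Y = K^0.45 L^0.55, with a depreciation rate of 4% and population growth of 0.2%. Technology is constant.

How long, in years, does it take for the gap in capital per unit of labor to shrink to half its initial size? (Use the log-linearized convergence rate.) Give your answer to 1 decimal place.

t_½ ≈ 30.0 years

Near the steady state the convergence rate is λ = (1 − α)(n + δ).
λ = (1 − 0.45) × 0.042 = 0.55 × 0.042 = 0.0231
Half-life = ln 2 / λ = 0.6931 / 0.0231 ≈ 30.00 years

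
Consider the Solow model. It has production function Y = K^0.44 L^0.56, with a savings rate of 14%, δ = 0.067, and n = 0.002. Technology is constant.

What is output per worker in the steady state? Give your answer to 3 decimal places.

y* = 1.744

At the steady state, Δk = 0, so s·k^α = (n + δ)·k.
Rearranging, k^(1−α) = s / (n + δ).
k^0.56 = 0.14 / (0.002 + 0.067) = 0.14 / 0.069 = 2.0290
k* = 2.0290^(1/0.56) ≈ 3.5377
y* = (k*)^α = 3.5377^0.44 ≈ 1.7436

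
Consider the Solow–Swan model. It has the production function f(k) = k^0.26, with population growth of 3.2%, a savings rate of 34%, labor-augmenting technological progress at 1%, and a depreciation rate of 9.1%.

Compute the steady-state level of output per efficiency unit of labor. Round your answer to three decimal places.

Steady state requires s·f(k) = (n + g + δ)·k, i.e. s·k^α = (n + g + δ)·k.
Dividing both sides by k: k^(1−α) = s / (n + g + δ).
k^0.74 = 0.34 / (0.032 + 0.010 + 0.091) = 0.34 / 0.133 = 2.5564
k* = 2.5564^(1/0.74) ≈ 3.5551
y* = (k*)^α = 3.5551^0.26 ≈ 1.3907

y* ≈ 1.391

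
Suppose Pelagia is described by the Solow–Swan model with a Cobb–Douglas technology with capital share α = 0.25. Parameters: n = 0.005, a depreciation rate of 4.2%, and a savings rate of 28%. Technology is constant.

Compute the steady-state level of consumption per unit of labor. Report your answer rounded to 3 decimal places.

c* = 1.305

At the steady state, Δk = 0, so s·k^α = (n + δ)·k.
Rearranging, k^(1−α) = s / (n + δ).
k^0.75 = 0.28 / (0.005 + 0.042) = 0.28 / 0.047 = 5.9574
k* = 5.9574^(1/0.75) ≈ 10.7996
y* = (k*)^α = 10.7996^0.25 ≈ 1.8128
c* = (1 − s)·y* = (1 − 0.28) × 1.8128 ≈ 1.3052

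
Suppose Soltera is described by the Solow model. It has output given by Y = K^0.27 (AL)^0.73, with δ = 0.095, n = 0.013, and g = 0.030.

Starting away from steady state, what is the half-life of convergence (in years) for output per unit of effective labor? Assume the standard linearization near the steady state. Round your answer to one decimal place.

Near the steady state the convergence rate is λ = (1 − α)(n + g + δ).
λ = (1 − 0.27) × 0.138 = 0.73 × 0.138 = 0.10074
Half-life = ln 2 / λ = 0.6931 / 0.10074 ≈ 6.88 years

about 6.9 years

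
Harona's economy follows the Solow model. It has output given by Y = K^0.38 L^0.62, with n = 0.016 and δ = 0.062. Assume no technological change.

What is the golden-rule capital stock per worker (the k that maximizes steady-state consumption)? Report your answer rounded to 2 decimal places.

The golden rule sets f'(k) = n + δ, i.e. α·k^(α−1) = n + δ.
So k^(1−α) = α / (n + δ) = 0.38 / 0.078 = 4.8718.
k_gold = 4.8718^(1/0.62) ≈ 12.8581

k_gold ≈ 12.86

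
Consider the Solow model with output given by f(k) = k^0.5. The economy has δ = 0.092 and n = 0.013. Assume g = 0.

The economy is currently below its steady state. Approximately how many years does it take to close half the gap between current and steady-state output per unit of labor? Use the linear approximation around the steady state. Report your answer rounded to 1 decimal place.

Near the steady state the convergence rate is λ = (1 − α)(n + δ).
λ = (1 − 0.5) × 0.105 = 0.5 × 0.105 = 0.0525
Half-life = ln 2 / λ = 0.6931 / 0.0525 ≈ 13.20 years

half-life ≈ 13.2 years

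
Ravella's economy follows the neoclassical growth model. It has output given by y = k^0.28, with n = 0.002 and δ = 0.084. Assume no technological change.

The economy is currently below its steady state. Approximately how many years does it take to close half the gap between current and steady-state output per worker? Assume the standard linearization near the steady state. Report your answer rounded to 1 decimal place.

Near the steady state the convergence rate is λ = (1 − α)(n + δ).
λ = (1 − 0.28) × 0.086 = 0.72 × 0.086 = 0.06192
Half-life = ln 2 / λ = 0.6931 / 0.06192 ≈ 11.19 years

t_½ ≈ 11.2 years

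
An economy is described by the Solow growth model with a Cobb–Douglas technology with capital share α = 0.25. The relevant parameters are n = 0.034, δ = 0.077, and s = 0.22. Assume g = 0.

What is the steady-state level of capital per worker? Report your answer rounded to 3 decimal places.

k* ≈ 2.490

Steady state requires s·f(k) = (n + δ)·k, i.e. s·k^α = (n + δ)·k.
Dividing both sides by k: k^(1−α) = s / (n + δ).
k^0.75 = 0.22 / (0.034 + 0.077) = 0.22 / 0.111 = 1.9820
k* = 1.9820^(1/0.75) ≈ 2.4896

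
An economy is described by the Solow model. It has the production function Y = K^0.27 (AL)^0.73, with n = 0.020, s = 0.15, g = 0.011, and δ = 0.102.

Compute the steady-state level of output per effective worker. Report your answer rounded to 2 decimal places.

y* = 1.05

In steady state, investment equals break-even investment: s·k^α = (n + g + δ)·k.
Dividing both sides by k: k^(1−α) = s / (n + g + δ).
k^0.73 = 0.15 / (0.020 + 0.011 + 0.102) = 0.15 / 0.133 = 1.1278
k* = 1.1278^(1/0.73) ≈ 1.1791
y* = (k*)^α = 1.1791^0.27 ≈ 1.0455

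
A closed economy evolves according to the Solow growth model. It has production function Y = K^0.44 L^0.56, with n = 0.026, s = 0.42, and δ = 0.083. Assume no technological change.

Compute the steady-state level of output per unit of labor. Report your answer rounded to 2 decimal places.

y* ≈ 2.89

Steady state requires s·f(k) = (n + δ)·k, i.e. s·k^α = (n + δ)·k.
Dividing both sides by k: k^(1−α) = s / (n + δ).
k^0.56 = 0.42 / (0.026 + 0.083) = 0.42 / 0.109 = 3.8532
k* = 3.8532^(1/0.56) ≈ 11.1201
y* = (k*)^α = 11.1201^0.44 ≈ 2.8859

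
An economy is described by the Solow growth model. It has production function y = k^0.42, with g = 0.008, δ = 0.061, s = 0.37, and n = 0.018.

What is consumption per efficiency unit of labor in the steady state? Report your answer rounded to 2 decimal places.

c* = 1.80

Steady state requires s·f(k) = (n + g + δ)·k, i.e. s·k^α = (n + g + δ)·k.
Rearranging, k^(1−α) = s / (n + g + δ).
k^0.58 = 0.37 / (0.018 + 0.008 + 0.061) = 0.37 / 0.087 = 4.2529
k* = 4.2529^(1/0.58) ≈ 12.1322
y* = (k*)^α = 12.1322^0.42 ≈ 2.8527
c* = (1 − s)·y* = (1 − 0.37) × 2.8527 ≈ 1.7972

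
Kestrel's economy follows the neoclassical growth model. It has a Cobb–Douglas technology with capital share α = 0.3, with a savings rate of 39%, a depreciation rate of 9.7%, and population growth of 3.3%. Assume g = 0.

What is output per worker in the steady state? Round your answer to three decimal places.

y* = 1.601

Steady state requires s·f(k) = (n + δ)·k, i.e. s·k^α = (n + δ)·k.
Rearranging, k^(1−α) = s / (n + δ).
k^0.7 = 0.39 / (0.033 + 0.097) = 0.39 / 0.130 = 3.0000
k* = 3.0000^(1/0.7) ≈ 4.8040
y* = (k*)^α = 4.8040^0.3 ≈ 1.6013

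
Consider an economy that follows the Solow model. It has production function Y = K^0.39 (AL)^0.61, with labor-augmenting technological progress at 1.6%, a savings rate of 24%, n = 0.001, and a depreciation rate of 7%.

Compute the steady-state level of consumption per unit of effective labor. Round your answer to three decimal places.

c* ≈ 1.454

In steady state, investment equals break-even investment: s·k^α = (n + g + δ)·k.
Rearranging, k^(1−α) = s / (n + g + δ).
k^0.61 = 0.24 / (0.001 + 0.016 + 0.070) = 0.24 / 0.087 = 2.7586
k* = 2.7586^(1/0.61) ≈ 5.2776
y* = (k*)^α = 5.2776^0.39 ≈ 1.9132
c* = (1 − s)·y* = (1 − 0.24) × 1.9132 ≈ 1.4540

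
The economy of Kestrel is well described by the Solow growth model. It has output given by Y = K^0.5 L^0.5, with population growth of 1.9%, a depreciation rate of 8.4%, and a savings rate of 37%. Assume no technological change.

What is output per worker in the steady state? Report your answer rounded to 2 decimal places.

y* ≈ 3.59

Steady state requires s·f(k) = (n + δ)·k, i.e. s·k^α = (n + δ)·k.
Rearranging, k^(1−α) = s / (n + δ).
k^0.5 = 0.37 / (0.019 + 0.084) = 0.37 / 0.103 = 3.5922
k* = 3.5922^(1/0.5) ≈ 12.9039
y* = (k*)^α = 12.9039^0.5 ≈ 3.5922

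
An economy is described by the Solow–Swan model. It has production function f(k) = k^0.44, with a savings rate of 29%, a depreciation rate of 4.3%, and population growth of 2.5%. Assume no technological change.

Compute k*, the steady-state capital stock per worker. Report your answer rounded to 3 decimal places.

k* = 13.329

Steady state requires s·f(k) = (n + δ)·k, i.e. s·k^α = (n + δ)·k.
Dividing both sides by k: k^(1−α) = s / (n + δ).
k^0.56 = 0.29 / (0.025 + 0.043) = 0.29 / 0.068 = 4.2647
k* = 4.2647^(1/0.56) ≈ 13.3291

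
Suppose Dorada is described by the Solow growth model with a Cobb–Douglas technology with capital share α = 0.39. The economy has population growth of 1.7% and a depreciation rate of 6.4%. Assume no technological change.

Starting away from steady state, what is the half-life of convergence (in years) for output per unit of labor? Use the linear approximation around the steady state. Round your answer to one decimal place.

half-life ≈ 14.0 years

Near the steady state the convergence rate is λ = (1 − α)(n + δ).
λ = (1 − 0.39) × 0.081 = 0.61 × 0.081 = 0.04941
Half-life = ln 2 / λ = 0.6931 / 0.04941 ≈ 14.03 years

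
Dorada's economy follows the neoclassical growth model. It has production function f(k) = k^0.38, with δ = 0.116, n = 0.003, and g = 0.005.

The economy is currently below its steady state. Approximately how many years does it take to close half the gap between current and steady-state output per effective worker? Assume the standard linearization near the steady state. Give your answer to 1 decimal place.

t_½ ≈ 9.0 years

Near the steady state the convergence rate is λ = (1 − α)(n + g + δ).
λ = (1 − 0.38) × 0.124 = 0.62 × 0.124 = 0.07688
Half-life = ln 2 / λ = 0.6931 / 0.07688 ≈ 9.02 years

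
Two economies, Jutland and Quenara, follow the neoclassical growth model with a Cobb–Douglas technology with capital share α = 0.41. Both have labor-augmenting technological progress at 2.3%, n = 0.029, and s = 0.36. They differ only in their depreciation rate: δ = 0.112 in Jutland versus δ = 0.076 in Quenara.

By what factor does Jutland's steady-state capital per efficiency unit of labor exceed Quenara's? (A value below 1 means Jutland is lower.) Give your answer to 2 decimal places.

Steady-state k* = [s/(n + g + δ)]^(1/(1−α)), so the ratio is [ (s_J/(n + g + δ)_J) / (s_Q/(n + g + δ)_Q) ]^1.6949.
s_J/(n + g + δ)_J = 0.36/0.164 = 2.1951; s_Q/(n + g + δ)_Q = 0.36/0.128 = 2.8125.
Ratio = (2.1951/2.8125)^1.6949 = 0.7805^1.6949 ≈ 0.6570

k*_J / k*_Q ≈ 0.66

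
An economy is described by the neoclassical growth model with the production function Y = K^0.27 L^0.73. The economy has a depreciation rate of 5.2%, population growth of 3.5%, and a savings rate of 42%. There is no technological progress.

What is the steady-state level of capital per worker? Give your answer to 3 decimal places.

In steady state, investment equals break-even investment: s·k^α = (n + δ)·k.
Rearranging, k^(1−α) = s / (n + δ).
k^0.73 = 0.42 / (0.035 + 0.052) = 0.42 / 0.087 = 4.8276
k* = 4.8276^(1/0.73) ≈ 8.6421

k* ≈ 8.642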